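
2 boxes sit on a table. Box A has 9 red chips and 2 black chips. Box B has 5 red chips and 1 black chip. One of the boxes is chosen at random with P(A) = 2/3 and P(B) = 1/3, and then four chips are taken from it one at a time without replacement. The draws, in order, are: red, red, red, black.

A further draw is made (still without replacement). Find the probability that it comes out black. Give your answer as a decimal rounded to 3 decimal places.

Compute the likelihood of the observed sequence for each case: P(data | box A) = (9/11)(8/10)(7/9)(2/8) = 7/55; P(data | box B) = (5/6)(4/5)(3/4)(1/3) = 1/6.
The prior-weighted likelihoods are 2/3 · 7/55 = 14/165, 1/3 · 1/6 = 1/18; with total 139/990.
Normalising, the posterior is P(box A | data) = 84/139, P(box B | data) = 55/139.
So P(black next | data) = Σ P(black next | H) P(H | data) = (1/7)(84/139) + (0)(55/139) = 12/139.

0.086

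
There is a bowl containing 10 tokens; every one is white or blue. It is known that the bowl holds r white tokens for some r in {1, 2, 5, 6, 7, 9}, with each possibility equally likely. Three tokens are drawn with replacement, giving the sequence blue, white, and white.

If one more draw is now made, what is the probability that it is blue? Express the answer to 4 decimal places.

0.3829

Under each hypothesis, the probability of the observed sequence is: P(data | r = 1) = (9/10)(1/10)(1/10) = 0.009; P(data | r = 2) = (8/10)(2/10)(2/10) = 0.032; P(data | r = 5) = (5/10)(5/10)(5/10) = 0.125; P(data | r = 6) = (4/10)(6/10)(6/10) = 0.144; P(data | r = 7) = (3/10)(7/10)(7/10) = 0.147; P(data | r = 9) = (1/10)(9/10)(9/10) = 0.081.
The prior-weighted likelihoods are 1/6 · 0.009 = 0.0015, 1/6 · 0.032 = 0.0053333, 1/6 · 0.125 = 0.020833, 1/6 · 0.144 = 0.024, 1/6 · 0.147 = 0.0245, 1/6 · 0.081 = 0.0135; these sum to 0.089667.
The posterior is then P(r = 1 | data) = 0.016729, P(r = 2 | data) = 0.05948, P(r = 5 | data) = 0.23234, P(r = 6 | data) = 0.26766, P(r = 7 | data) = 0.27323, P(r = 9 | data) = 0.15056.
Averaging over the posterior, P(blue next | data) = (9/10)(0.016729) + (4/5)(0.05948) + (1/2)(0.23234) + (2/5)(0.26766) + (3/10)(0.27323) + (1/10)(0.15056) = 0.3829.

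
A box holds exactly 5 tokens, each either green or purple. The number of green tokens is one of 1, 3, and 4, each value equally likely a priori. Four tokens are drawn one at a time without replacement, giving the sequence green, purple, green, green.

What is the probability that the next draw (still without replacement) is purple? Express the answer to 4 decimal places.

0.3333

For each hypothesis, P(data | H) works out to: P(data | r = 1) = (1/5)(4/4)(0/3) = 0; P(data | r = 3) = (3/5)(2/4)(2/3)(1/2) = 1/10; P(data | r = 4) = (4/5)(1/4)(3/3)(2/2) = 1/5.
Weighting by the prior gives 1/3 · 0 = 0, 1/3 · 1/10 = 1/30, 1/3 · 1/5 = 1/15; with total 1/10.
The posterior is then P(r = 1 | data) = 0, P(r = 3 | data) = 1/3, P(r = 4 | data) = 2/3.
The predictive probability is P(purple next | data) = (1)(1/3) + (0)(2/3) = 1/3.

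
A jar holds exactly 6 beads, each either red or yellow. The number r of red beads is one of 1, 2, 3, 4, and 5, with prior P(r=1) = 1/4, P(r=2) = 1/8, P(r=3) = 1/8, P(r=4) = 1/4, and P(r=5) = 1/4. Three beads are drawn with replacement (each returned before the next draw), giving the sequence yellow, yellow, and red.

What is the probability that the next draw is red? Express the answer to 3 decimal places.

0.412

Under each hypothesis, the probability of the observed sequence is: P(data | r = 1) = (5/6)(5/6)(1/6) = 0.11574; P(data | r = 2) = (4/6)(4/6)(2/6) = 0.14815; P(data | r = 3) = (3/6)(3/6)(3/6) = 0.125; P(data | r = 4) = (2/6)(2/6)(4/6) = 0.074074; P(data | r = 5) = (1/6)(1/6)(5/6) = 0.023148.
Weighting by the prior gives 1/4 · 0.11574 = 0.028935, 1/8 · 0.14815 = 0.018519, 1/8 · 0.125 = 0.015625, 1/4 · 0.074074 = 0.018519, 1/4 · 0.023148 = 0.005787; summing to 0.087384.
Normalising, the posterior is P(r = 1 | data) = 0.33113, P(r = 2 | data) = 0.21192, P(r = 3 | data) = 0.17881, P(r = 4 | data) = 0.21192, P(r = 5 | data) = 0.066225.
So P(red next | data) = Σ P(red next | H) P(H | data) = (1/6)(0.33113) + (1/3)(0.21192) + (1/2)(0.17881) + (2/3)(0.21192) + (5/6)(0.066225) = 0.4117.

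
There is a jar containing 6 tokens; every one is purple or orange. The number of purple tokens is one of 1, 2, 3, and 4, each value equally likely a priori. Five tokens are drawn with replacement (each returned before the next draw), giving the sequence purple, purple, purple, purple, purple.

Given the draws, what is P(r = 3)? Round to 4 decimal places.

Compute the likelihood of the observed sequence for each case: P(data | r = 1) = (1/6)(1/6)(1/6)(1/6)(1/6) = 0.0001286; P(data | r = 2) = (2/6)(2/6)(2/6)(2/6)(2/6) = 0.0041152; P(data | r = 3) = (3/6)(3/6)(3/6)(3/6)(3/6) = 0.03125; P(data | r = 4) = (4/6)(4/6)(4/6)(4/6)(4/6) = 0.13169.
Weighting by the prior gives 1/4 · 0.0001286 = 3.215e-05, 1/4 · 0.0041152 = 0.0010288, 1/4 · 0.03125 = 0.0078125, 1/4 · 0.13169 = 0.032922; summing to 0.041795.
By Bayes' rule, P(r = 3 | data) = (0.0078125) / (0.041795) = 0.18692.

0.1869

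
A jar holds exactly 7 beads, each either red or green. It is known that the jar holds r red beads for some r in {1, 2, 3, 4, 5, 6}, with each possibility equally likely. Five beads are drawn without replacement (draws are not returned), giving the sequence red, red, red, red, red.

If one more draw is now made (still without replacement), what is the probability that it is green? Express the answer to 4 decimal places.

0.5714

For each hypothesis, P(data | H) works out to: P(data | r = 1) = (1/7)(0/6) = 0; P(data | r = 2) = (2/7)(1/6)(0/5) = 0; P(data | r = 3) = (3/7)(2/6)(1/5)(0/4) = 0; P(data | r = 4) = (4/7)(3/6)(2/5)(1/4)(0/3) = 0; P(data | r = 5) = (5/7)(4/6)(3/5)(2/4)(1/3) = 1/21; P(data | r = 6) = (6/7)(5/6)(4/5)(3/4)(2/3) = 2/7.
The prior-weighted likelihoods are 1/6 · 0 = 0, 1/6 · 0 = 0, 1/6 · 0 = 0, 1/6 · 0 = 0, 1/6 · 1/21 = 1/126, 1/6 · 2/7 = 1/21; with total 1/18.
Normalising, the posterior is P(r = 1 | data) = 0, P(r = 2 | data) = 0, P(r = 3 | data) = 0, P(r = 4 | data) = 0, P(r = 5 | data) = 1/7, P(r = 6 | data) = 6/7.
Averaging over the posterior, P(green next | data) = (1)(1/7) + (1/2)(6/7) = 4/7.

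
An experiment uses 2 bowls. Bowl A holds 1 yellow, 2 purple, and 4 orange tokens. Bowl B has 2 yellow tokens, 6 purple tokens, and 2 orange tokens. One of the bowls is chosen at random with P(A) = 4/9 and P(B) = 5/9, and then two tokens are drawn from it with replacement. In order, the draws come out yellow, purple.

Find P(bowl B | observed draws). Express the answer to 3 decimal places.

Under each hypothesis, the probability of the observed sequence is: P(data | bowl A) = (1/7)(2/7) = 0.040816; P(data | bowl B) = (2/10)(6/10) = 0.12.
The prior-weighted likelihoods are 4/9 · 0.040816 = 0.018141, 5/9 · 0.12 = 0.066667; with total 0.084807.
So P(bowl B | data) = (0.066667) / (0.084807) = 0.7861.

0.786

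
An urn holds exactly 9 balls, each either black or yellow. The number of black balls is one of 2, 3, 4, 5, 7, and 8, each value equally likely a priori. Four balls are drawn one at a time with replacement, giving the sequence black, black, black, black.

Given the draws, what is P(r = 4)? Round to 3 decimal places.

Compute the likelihood of the observed sequence for each case: P(data | r = 2) = (2/9)(2/9)(2/9)(2/9) = 0.0024387; P(data | r = 3) = (3/9)(3/9)(3/9)(3/9) = 0.012346; P(data | r = 4) = (4/9)(4/9)(4/9)(4/9) = 0.039018; P(data | r = 5) = (5/9)(5/9)(5/9)(5/9) = 0.09526; P(data | r = 7) = (7/9)(7/9)(7/9)(7/9) = 0.36595; P(data | r = 8) = (8/9)(8/9)(8/9)(8/9) = 0.6243.
The prior-weighted likelihoods are 1/6 · 0.0024387 = 0.00040644, 1/6 · 0.012346 = 0.0020576, 1/6 · 0.039018 = 0.0065031, 1/6 · 0.09526 = 0.015877, 1/6 · 0.36595 = 0.060992, 1/6 · 0.6243 = 0.10405; with total 0.18988.
By Bayes' rule, P(r = 4 | data) = (0.0065031) / (0.18988) = 0.034247.

0.034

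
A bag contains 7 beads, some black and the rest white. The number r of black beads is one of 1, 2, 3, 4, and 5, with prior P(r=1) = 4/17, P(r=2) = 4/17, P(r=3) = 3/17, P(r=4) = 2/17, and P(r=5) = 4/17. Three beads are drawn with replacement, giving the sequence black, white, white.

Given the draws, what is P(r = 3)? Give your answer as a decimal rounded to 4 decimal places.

For each hypothesis, P(data | H) works out to: P(data | r = 1) = (1/7)(6/7)(6/7) = 0.10496; P(data | r = 2) = (2/7)(5/7)(5/7) = 0.14577; P(data | r = 3) = (3/7)(4/7)(4/7) = 0.13994; P(data | r = 4) = (4/7)(3/7)(3/7) = 0.10496; P(data | r = 5) = (5/7)(2/7)(2/7) = 0.058309.
Multiplying each by its prior: 4/17 · 0.10496 = 0.024696, 4/17 · 0.14577 = 0.034299, 3/17 · 0.13994 = 0.024696, 2/17 · 0.10496 = 0.012348, 4/17 · 0.058309 = 0.01372; summing to 0.10976.
By Bayes' rule, P(r = 3 | data) = (0.024696) / (0.10976) = 0.225.

0.2250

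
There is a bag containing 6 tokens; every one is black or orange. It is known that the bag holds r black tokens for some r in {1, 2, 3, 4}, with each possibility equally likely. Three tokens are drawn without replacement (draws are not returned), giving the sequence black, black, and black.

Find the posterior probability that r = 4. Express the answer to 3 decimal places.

0.800

The likelihood of the observed sequence under each hypothesis: P(data | r = 1) = (1/6)(0/5) = 0; P(data | r = 2) = (2/6)(1/5)(0/4) = 0; P(data | r = 3) = (3/6)(2/5)(1/4) = 1/20; P(data | r = 4) = (4/6)(3/5)(2/4) = 1/5.
Weighting by the prior gives 1/4 · 0 = 0, 1/4 · 0 = 0, 1/4 · 1/20 = 1/80, 1/4 · 1/5 = 1/20; summing to 1/16.
By Bayes' rule, P(r = 4 | data) = (1/20) / (1/16) = 4/5.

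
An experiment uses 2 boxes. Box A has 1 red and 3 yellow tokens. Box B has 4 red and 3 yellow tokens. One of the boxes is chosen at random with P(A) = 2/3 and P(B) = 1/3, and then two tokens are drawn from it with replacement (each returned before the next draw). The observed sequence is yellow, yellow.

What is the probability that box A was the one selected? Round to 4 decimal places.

For each hypothesis, P(data | H) works out to: P(data | box A) = (3/4)(3/4) = 9/16; P(data | box B) = (3/7)(3/7) = 9/49.
Multiplying each by its prior: 2/3 · 9/16 = 3/8, 1/3 · 9/49 = 3/49; summing to 171/392.
By Bayes' rule, P(box A | data) = (3/8) / (171/392) = 49/57.

0.8596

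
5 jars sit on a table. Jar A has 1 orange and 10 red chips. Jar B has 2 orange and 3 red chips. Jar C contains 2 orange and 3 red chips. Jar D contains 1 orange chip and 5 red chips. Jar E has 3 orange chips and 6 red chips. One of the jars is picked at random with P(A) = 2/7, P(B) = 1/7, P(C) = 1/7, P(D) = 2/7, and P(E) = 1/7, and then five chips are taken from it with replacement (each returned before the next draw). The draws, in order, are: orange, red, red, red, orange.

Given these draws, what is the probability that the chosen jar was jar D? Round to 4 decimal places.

0.2193

For each hypothesis, P(data | H) works out to: P(data | jar A) = (1/11)(10/11)(10/11)(10/11)(1/11) = 0.0062092; P(data | jar B) = (2/5)(3/5)(3/5)(3/5)(2/5) = 0.03456; P(data | jar C) = (2/5)(3/5)(3/5)(3/5)(2/5) = 0.03456; P(data | jar D) = (1/6)(5/6)(5/6)(5/6)(1/6) = 0.016075; P(data | jar E) = (3/9)(6/9)(6/9)(6/9)(3/9) = 0.032922.
The prior-weighted likelihoods are 2/7 · 0.0062092 = 0.0017741, 1/7 · 0.03456 = 0.0049371, 1/7 · 0.03456 = 0.0049371, 2/7 · 0.016075 = 0.0045929, 1/7 · 0.032922 = 0.0047031; summing to 0.020944.
So P(jar D | data) = (0.0045929) / (0.020944) = 0.21929.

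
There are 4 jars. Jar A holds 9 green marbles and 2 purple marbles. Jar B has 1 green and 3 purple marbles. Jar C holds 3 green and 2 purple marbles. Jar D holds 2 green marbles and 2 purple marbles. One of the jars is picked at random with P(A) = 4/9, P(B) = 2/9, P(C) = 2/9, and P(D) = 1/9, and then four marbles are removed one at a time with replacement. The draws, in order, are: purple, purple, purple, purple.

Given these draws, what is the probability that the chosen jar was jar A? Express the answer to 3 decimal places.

0.006

The likelihood of the observed sequence under each hypothesis: P(data | jar A) = (2/11)(2/11)(2/11)(2/11) = 0.0010928; P(data | jar B) = (3/4)(3/4)(3/4)(3/4) = 0.31641; P(data | jar C) = (2/5)(2/5)(2/5)(2/5) = 0.0256; P(data | jar D) = (2/4)(2/4)(2/4)(2/4) = 0.0625.
The prior-weighted likelihoods are 4/9 · 0.0010928 = 0.0004857, 2/9 · 0.31641 = 0.070312, 2/9 · 0.0256 = 0.0056889, 1/9 · 0.0625 = 0.0069444; summing to 0.083432.
By Bayes' rule, P(jar A | data) = (0.0004857) / (0.083432) = 0.0058215.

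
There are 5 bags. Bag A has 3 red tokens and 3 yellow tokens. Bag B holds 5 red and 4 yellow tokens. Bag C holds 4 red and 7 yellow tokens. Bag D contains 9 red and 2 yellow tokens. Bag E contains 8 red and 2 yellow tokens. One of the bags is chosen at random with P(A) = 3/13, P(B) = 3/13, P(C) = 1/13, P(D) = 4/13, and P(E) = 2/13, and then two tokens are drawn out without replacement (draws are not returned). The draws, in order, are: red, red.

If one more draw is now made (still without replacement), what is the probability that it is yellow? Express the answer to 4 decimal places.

For each hypothesis, P(data | H) works out to: P(data | bag A) = (3/6)(2/5) = 0.2; P(data | bag B) = (5/9)(4/8) = 0.27778; P(data | bag C) = (4/11)(3/10) = 0.10909; P(data | bag D) = (9/11)(8/10) = 0.65455; P(data | bag E) = (8/10)(7/9) = 0.62222.
Multiplying each by its prior: 3/13 · 0.2 = 0.046154, 3/13 · 0.27778 = 0.064103, 1/13 · 0.10909 = 0.0083916, 4/13 · 0.65455 = 0.2014, 2/13 · 0.62222 = 0.095726; with total 0.41577.
Dividing through by the total gives posterior P(bag A | data) = 0.11101, P(bag B | data) = 0.15418, P(bag C | data) = 0.020183, P(bag D | data) = 0.4844, P(bag E | data) = 0.23024.
Averaging over the posterior, P(yellow next | data) = (3/4)(0.11101) + (4/7)(0.15418) + (7/9)(0.020183) + (2/9)(0.4844) + (1/4)(0.23024) = 0.35226.

0.3523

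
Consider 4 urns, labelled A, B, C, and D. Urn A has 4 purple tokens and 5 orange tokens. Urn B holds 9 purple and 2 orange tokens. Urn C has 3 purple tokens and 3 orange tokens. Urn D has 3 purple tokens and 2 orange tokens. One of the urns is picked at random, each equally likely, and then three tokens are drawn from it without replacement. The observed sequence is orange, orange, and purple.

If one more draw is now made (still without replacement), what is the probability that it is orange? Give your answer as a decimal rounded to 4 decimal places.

The likelihood of the observed sequence under each hypothesis: P(data | urn A) = (5/9)(4/8)(4/7) = 0.15873; P(data | urn B) = (2/11)(1/10)(9/9) = 0.018182; P(data | urn C) = (3/6)(2/5)(3/4) = 0.15; P(data | urn D) = (2/5)(1/4)(3/3) = 0.1.
The prior-weighted likelihoods are 1/4 · 0.15873 = 0.039683, 1/4 · 0.018182 = 0.0045455, 1/4 · 0.15 = 0.0375, 1/4 · 0.1 = 0.025; with total 0.10673.
Normalising, the posterior is P(urn A | data) = 0.37181, P(urn B | data) = 0.042589, P(urn C | data) = 0.35136, P(urn D | data) = 0.23424.
So P(orange next | data) = Σ P(orange next | H) P(H | data) = (1/2)(0.37181) + (0)(0.042589) + (1/3)(0.35136) + (0)(0.23424) = 0.30303.

0.3030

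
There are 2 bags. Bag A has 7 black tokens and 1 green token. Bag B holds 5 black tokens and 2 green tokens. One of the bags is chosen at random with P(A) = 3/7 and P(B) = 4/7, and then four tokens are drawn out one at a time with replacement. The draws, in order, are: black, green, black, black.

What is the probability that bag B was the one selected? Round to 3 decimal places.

Compute the likelihood of the observed sequence for each case: P(data | bag A) = (7/8)(1/8)(7/8)(7/8) = 0.08374; P(data | bag B) = (5/7)(2/7)(5/7)(5/7) = 0.10412.
Multiplying each by its prior: 3/7 · 0.08374 = 0.035889, 4/7 · 0.10412 = 0.059499; these sum to 0.095388.
Hence P(bag B | data) = (0.059499) / (0.095388) = 0.62376.

0.624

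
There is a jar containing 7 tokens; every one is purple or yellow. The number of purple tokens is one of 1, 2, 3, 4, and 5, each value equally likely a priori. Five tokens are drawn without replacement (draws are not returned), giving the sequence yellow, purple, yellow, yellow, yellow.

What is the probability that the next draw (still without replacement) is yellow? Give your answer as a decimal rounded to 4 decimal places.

0.7143

Compute the likelihood of the observed sequence for each case: P(data | r = 1) = (6/7)(1/6)(5/5)(4/4)(3/3) = 1/7; P(data | r = 2) = (5/7)(2/6)(4/5)(3/4)(2/3) = 2/21; P(data | r = 3) = (4/7)(3/6)(3/5)(2/4)(1/3) = 1/35; P(data | r = 4) = (3/7)(4/6)(2/5)(1/4)(0/3) = 0; P(data | r = 5) = (2/7)(5/6)(1/5)(0/4) = 0.
Multiplying each by its prior: 1/5 · 1/7 = 1/35, 1/5 · 2/21 = 2/105, 1/5 · 1/35 = 1/175, 1/5 · 0 = 0, 1/5 · 0 = 0; these sum to 4/75.
Dividing through by the total gives posterior P(r = 1 | data) = 15/28, P(r = 2 | data) = 5/14, P(r = 3 | data) = 3/28, P(r = 4 | data) = 0, P(r = 5 | data) = 0.
The predictive probability is P(yellow next | data) = (1)(15/28) + (1/2)(5/14) + (0)(3/28) = 5/7.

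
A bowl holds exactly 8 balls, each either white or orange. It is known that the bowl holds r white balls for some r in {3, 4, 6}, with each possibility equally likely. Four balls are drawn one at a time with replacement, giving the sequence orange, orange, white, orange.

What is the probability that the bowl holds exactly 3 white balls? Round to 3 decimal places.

0.552

Compute the likelihood of the observed sequence for each case: P(data | r = 3) = (5/8)(5/8)(3/8)(5/8) = 0.091553; P(data | r = 4) = (4/8)(4/8)(4/8)(4/8) = 0.0625; P(data | r = 6) = (2/8)(2/8)(6/8)(2/8) = 0.011719.
Multiplying each by its prior: 1/3 · 0.091553 = 0.030518, 1/3 · 0.0625 = 0.020833, 1/3 · 0.011719 = 0.0039062; with total 0.055257.
So P(r = 3 | data) = (0.030518) / (0.055257) = 0.55228.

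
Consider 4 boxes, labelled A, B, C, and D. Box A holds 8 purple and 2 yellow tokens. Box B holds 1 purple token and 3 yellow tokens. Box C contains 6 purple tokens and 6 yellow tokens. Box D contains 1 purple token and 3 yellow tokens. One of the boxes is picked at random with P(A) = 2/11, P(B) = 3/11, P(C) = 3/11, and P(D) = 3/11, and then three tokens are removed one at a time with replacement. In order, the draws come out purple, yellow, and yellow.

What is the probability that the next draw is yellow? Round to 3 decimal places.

0.649

Under each hypothesis, the probability of the observed sequence is: P(data | box A) = (8/10)(2/10)(2/10) = 0.032; P(data | box B) = (1/4)(3/4)(3/4) = 0.14062; P(data | box C) = (6/12)(6/12)(6/12) = 0.125; P(data | box D) = (1/4)(3/4)(3/4) = 0.14062.
Multiplying each by its prior: 2/11 · 0.032 = 0.0058182, 3/11 · 0.14062 = 0.038352, 3/11 · 0.125 = 0.034091, 3/11 · 0.14062 = 0.038352; summing to 0.11661.
Dividing through by the total gives posterior P(box A | data) = 0.049893, P(box B | data) = 0.32888, P(box C | data) = 0.29234, P(box D | data) = 0.32888.
Averaging over the posterior, P(yellow next | data) = (1/5)(0.049893) + (3/4)(0.32888) + (1/2)(0.29234) + (3/4)(0.32888) = 0.64947.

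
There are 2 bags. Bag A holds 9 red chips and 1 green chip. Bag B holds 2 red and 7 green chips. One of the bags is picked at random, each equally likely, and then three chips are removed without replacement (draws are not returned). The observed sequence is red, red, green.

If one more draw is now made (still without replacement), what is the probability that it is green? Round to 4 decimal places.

0.2174

The likelihood of the observed sequence under each hypothesis: P(data | bag A) = (9/10)(8/9)(1/8) = 1/10; P(data | bag B) = (2/9)(1/8)(7/7) = 1/36.
The prior-weighted likelihoods are 1/2 · 1/10 = 1/20, 1/2 · 1/36 = 1/72; with total 23/360.
The posterior is then P(bag A | data) = 18/23, P(bag B | data) = 5/23.
So P(green next | data) = Σ P(green next | H) P(H | data) = (0)(18/23) + (1)(5/23) = 5/23.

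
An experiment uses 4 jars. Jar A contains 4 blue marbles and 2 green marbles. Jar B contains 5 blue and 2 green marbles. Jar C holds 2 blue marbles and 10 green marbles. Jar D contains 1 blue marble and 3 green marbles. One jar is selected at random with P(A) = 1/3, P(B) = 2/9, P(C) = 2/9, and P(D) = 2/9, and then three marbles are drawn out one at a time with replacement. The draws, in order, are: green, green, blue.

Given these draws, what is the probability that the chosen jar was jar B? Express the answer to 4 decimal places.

0.1369

For each hypothesis, P(data | H) works out to: P(data | jar A) = (2/6)(2/6)(4/6) = 0.074074; P(data | jar B) = (2/7)(2/7)(5/7) = 0.058309; P(data | jar C) = (10/12)(10/12)(2/12) = 0.11574; P(data | jar D) = (3/4)(3/4)(1/4) = 0.14062.
Multiplying each by its prior: 1/3 · 0.074074 = 0.024691, 2/9 · 0.058309 = 0.012958, 2/9 · 0.11574 = 0.02572, 2/9 · 0.14062 = 0.03125; summing to 0.094619.
So P(jar B | data) = (0.012958) / (0.094619) = 0.13694.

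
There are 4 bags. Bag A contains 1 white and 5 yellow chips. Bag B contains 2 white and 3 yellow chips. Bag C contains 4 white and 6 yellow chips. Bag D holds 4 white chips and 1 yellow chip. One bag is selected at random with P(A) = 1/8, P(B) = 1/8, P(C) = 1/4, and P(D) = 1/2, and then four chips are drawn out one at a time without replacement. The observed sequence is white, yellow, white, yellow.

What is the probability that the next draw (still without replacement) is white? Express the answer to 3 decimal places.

0.196

The likelihood of the observed sequence under each hypothesis: P(data | bag A) = (1/6)(5/5)(0/4) = 0; P(data | bag B) = (2/5)(3/4)(1/3)(2/2) = 1/10; P(data | bag C) = (4/10)(6/9)(3/8)(5/7) = 1/14; P(data | bag D) = (4/5)(1/4)(3/3)(0/2) = 0.
Multiplying each by its prior: 1/8 · 0 = 0, 1/8 · 1/10 = 1/80, 1/4 · 1/14 = 1/56, 1/2 · 0 = 0; summing to 17/560.
Normalising, the posterior is P(bag A | data) = 0, P(bag B | data) = 7/17, P(bag C | data) = 10/17, P(bag D | data) = 0.
Averaging over the posterior, P(white next | data) = (0)(7/17) + (1/3)(10/17) = 10/51.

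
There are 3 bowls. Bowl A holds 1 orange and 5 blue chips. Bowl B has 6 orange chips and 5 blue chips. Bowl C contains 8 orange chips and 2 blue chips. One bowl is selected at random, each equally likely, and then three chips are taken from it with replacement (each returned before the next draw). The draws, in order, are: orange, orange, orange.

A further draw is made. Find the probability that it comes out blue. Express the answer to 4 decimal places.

0.2652

The likelihood of the observed sequence under each hypothesis: P(data | bowl A) = (1/6)(1/6)(1/6) = 0.0046296; P(data | bowl B) = (6/11)(6/11)(6/11) = 0.16228; P(data | bowl C) = (8/10)(8/10)(8/10) = 0.512.
Multiplying each by its prior: 1/3 · 0.0046296 = 0.0015432, 1/3 · 0.16228 = 0.054095, 1/3 · 0.512 = 0.17067; with total 0.2263.
Dividing through by the total gives posterior P(bowl A | data) = 0.0068192, P(bowl B | data) = 0.23903, P(bowl C | data) = 0.75415.
The predictive probability is P(blue next | data) = (5/6)(0.0068192) + (5/11)(0.23903) + (1/5)(0.75415) = 0.26516.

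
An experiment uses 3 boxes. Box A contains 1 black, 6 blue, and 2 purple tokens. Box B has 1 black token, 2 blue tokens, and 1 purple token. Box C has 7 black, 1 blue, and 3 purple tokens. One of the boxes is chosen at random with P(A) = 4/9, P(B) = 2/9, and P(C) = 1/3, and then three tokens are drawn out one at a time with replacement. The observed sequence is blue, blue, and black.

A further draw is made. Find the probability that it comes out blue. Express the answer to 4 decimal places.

0.5782

Compute the likelihood of the observed sequence for each case: P(data | box A) = (6/9)(6/9)(1/9) = 0.049383; P(data | box B) = (2/4)(2/4)(1/4) = 0.0625; P(data | box C) = (1/11)(1/11)(7/11) = 0.0052592.
Multiplying each by its prior: 4/9 · 0.049383 = 0.021948, 2/9 · 0.0625 = 0.013889, 1/3 · 0.0052592 = 0.0017531; these sum to 0.03759.
Dividing through by the total gives posterior P(box A | data) = 0.58388, P(box B | data) = 0.36949, P(box C | data) = 0.046637.
Averaging over the posterior, P(blue next | data) = (2/3)(0.58388) + (1/2)(0.36949) + (1/11)(0.046637) = 0.57823.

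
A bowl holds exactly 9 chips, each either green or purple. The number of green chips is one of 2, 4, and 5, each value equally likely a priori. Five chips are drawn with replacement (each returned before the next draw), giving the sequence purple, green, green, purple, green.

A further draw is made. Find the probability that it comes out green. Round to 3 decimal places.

Under each hypothesis, the probability of the observed sequence is: P(data | r = 2) = (7/9)(2/9)(2/9)(7/9)(2/9) = 0.0066386; P(data | r = 4) = (5/9)(4/9)(4/9)(5/9)(4/9) = 0.027096; P(data | r = 5) = (4/9)(5/9)(5/9)(4/9)(5/9) = 0.03387.
Weighting by the prior gives 1/3 · 0.0066386 = 0.0022129, 1/3 · 0.027096 = 0.009032, 1/3 · 0.03387 = 0.01129; these sum to 0.022535.
Dividing through by the total gives posterior P(r = 2 | data) = 0.098196, P(r = 4 | data) = 0.4008, P(r = 5 | data) = 0.501.
Averaging over the posterior, P(green next | data) = (2/9)(0.098196) + (4/9)(0.4008) + (5/9)(0.501) = 0.47829.

0.478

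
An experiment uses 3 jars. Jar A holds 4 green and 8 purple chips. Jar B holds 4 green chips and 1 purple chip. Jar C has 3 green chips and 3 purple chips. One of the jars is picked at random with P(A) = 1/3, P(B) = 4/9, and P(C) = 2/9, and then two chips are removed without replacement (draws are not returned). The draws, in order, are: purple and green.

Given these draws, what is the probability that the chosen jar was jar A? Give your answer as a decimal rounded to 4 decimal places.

0.3419

Under each hypothesis, the probability of the observed sequence is: P(data | jar A) = (8/12)(4/11) = 8/33; P(data | jar B) = (1/5)(4/4) = 1/5; P(data | jar C) = (3/6)(3/5) = 3/10.
Weighting by the prior gives 1/3 · 8/33 = 8/99, 4/9 · 1/5 = 4/45, 2/9 · 3/10 = 1/15; these sum to 13/55.
Therefore the posterior P(jar A | data) = (8/99) / (13/55) = 40/117.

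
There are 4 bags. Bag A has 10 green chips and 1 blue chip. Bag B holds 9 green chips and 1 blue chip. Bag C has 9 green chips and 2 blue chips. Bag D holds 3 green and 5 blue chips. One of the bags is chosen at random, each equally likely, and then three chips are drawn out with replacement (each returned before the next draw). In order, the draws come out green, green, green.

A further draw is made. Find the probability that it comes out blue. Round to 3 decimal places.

Compute the likelihood of the observed sequence for each case: P(data | bag A) = (10/11)(10/11)(10/11) = 0.75131; P(data | bag B) = (9/10)(9/10)(9/10) = 0.729; P(data | bag C) = (9/11)(9/11)(9/11) = 0.54771; P(data | bag D) = (3/8)(3/8)(3/8) = 0.052734.
Weighting by the prior gives 1/4 · 0.75131 = 0.18783, 1/4 · 0.729 = 0.18225, 1/4 · 0.54771 = 0.13693, 1/4 · 0.052734 = 0.013184; with total 0.52019.
Normalising, the posterior is P(bag A | data) = 0.36108, P(bag B | data) = 0.35035, P(bag C | data) = 0.26323, P(bag D | data) = 0.025344.
Averaging over the posterior, P(blue next | data) = (1/11)(0.36108) + (1/10)(0.35035) + (2/11)(0.26323) + (5/8)(0.025344) = 0.13156.

0.132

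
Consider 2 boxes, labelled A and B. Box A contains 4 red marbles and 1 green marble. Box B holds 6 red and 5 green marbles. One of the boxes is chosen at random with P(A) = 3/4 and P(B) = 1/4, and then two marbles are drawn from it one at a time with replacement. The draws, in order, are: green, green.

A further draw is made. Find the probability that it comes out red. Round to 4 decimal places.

The likelihood of the observed sequence under each hypothesis: P(data | box A) = (1/5)(1/5) = 0.04; P(data | box B) = (5/11)(5/11) = 0.20661.
The prior-weighted likelihoods are 3/4 · 0.04 = 0.03, 1/4 · 0.20661 = 0.051653; these sum to 0.081653.
The posterior is then P(box A | data) = 0.36741, P(box B | data) = 0.63259.
Averaging over the posterior, P(red next | data) = (4/5)(0.36741) + (6/11)(0.63259) = 0.63898.

0.6390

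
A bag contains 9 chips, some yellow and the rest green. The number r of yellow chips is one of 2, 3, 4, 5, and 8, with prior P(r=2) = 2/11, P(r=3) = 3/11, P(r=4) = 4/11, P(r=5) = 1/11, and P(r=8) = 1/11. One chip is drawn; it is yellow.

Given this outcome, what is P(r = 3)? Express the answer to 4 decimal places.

0.2143

Under each hypothesis, the probability of this draw is: P(data | r = 2) = (2/9) = 2/9; P(data | r = 3) = (3/9) = 1/3; P(data | r = 4) = (4/9) = 4/9; P(data | r = 5) = (5/9) = 5/9; P(data | r = 8) = (8/9) = 8/9.
Weighting by the prior gives 2/11 · 2/9 = 4/99, 3/11 · 1/3 = 1/11, 4/11 · 4/9 = 16/99, 1/11 · 5/9 = 5/99, 1/11 · 8/9 = 8/99; with total 14/33.
By Bayes' rule, P(r = 3 | data) = (1/11) / (14/33) = 3/14.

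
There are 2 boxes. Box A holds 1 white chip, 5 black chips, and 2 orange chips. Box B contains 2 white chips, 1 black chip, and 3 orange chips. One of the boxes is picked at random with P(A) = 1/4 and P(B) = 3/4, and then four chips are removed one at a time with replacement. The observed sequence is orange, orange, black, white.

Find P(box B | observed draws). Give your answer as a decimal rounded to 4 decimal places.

0.8951

The likelihood of the observed sequence under each hypothesis: P(data | box A) = (2/8)(2/8)(5/8)(1/8) = 0.0048828; P(data | box B) = (3/6)(3/6)(1/6)(2/6) = 0.013889.
Multiplying each by its prior: 1/4 · 0.0048828 = 0.0012207, 3/4 · 0.013889 = 0.010417; these sum to 0.011637.
Hence P(box B | data) = (0.010417) / (0.011637) = 0.8951.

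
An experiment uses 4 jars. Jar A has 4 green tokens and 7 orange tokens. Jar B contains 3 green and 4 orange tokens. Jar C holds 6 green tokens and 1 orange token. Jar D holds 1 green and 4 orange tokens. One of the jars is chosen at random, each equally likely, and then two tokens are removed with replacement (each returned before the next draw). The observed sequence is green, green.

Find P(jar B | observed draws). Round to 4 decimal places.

Under each hypothesis, the probability of the observed sequence is: P(data | jar A) = (4/11)(4/11) = 0.13223; P(data | jar B) = (3/7)(3/7) = 0.18367; P(data | jar C) = (6/7)(6/7) = 0.73469; P(data | jar D) = (1/5)(1/5) = 0.04.
Weighting by the prior gives 1/4 · 0.13223 = 0.033058, 1/4 · 0.18367 = 0.045918, 1/4 · 0.73469 = 0.18367, 1/4 · 0.04 = 0.01; with total 0.27265.
So P(jar B | data) = (0.045918) / (0.27265) = 0.16842.

0.1684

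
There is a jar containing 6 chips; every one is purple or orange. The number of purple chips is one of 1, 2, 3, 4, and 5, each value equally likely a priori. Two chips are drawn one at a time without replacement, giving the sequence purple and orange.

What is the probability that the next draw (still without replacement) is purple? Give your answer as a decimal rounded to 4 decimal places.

Compute the likelihood of the observed sequence for each case: P(data | r = 1) = (1/6)(5/5) = 1/6; P(data | r = 2) = (2/6)(4/5) = 4/15; P(data | r = 3) = (3/6)(3/5) = 3/10; P(data | r = 4) = (4/6)(2/5) = 4/15; P(data | r = 5) = (5/6)(1/5) = 1/6.
Weighting by the prior gives 1/5 · 1/6 = 1/30, 1/5 · 4/15 = 4/75, 1/5 · 3/10 = 3/50, 1/5 · 4/15 = 4/75, 1/5 · 1/6 = 1/30; summing to 7/30.
Dividing through by the total gives posterior P(r = 1 | data) = 1/7, P(r = 2 | data) = 8/35, P(r = 3 | data) = 9/35, P(r = 4 | data) = 8/35, P(r = 5 | data) = 1/7.
The predictive probability is P(purple next | data) = (0)(1/7) + (1/4)(8/35) + (1/2)(9/35) + (3/4)(8/35) + (1)(1/7) = 1/2.

0.5000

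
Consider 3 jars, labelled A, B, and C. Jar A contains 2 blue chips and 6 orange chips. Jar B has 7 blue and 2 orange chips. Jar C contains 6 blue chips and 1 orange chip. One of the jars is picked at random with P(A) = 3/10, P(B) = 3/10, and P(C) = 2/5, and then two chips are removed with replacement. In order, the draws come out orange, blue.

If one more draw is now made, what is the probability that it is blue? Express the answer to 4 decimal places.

0.6135

For each hypothesis, P(data | H) works out to: P(data | jar A) = (6/8)(2/8) = 0.1875; P(data | jar B) = (2/9)(7/9) = 0.17284; P(data | jar C) = (1/7)(6/7) = 0.12245.
The prior-weighted likelihoods are 3/10 · 0.1875 = 0.05625, 3/10 · 0.17284 = 0.051852, 2/5 · 0.12245 = 0.04898; these sum to 0.15708.
Normalising, the posterior is P(jar A | data) = 0.35809, P(jar B | data) = 0.3301, P(jar C | data) = 0.31181.
Averaging over the posterior, P(blue next | data) = (1/4)(0.35809) + (7/9)(0.3301) + (6/7)(0.31181) = 0.61353.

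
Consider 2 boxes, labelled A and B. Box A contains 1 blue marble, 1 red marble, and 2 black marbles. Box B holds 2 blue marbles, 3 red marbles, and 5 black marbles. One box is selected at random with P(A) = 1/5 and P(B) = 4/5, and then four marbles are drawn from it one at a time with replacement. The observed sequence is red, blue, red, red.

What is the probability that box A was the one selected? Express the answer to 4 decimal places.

0.1531

Compute the likelihood of the observed sequence for each case: P(data | box A) = (1/4)(1/4)(1/4)(1/4) = 0.0039062; P(data | box B) = (3/10)(2/10)(3/10)(3/10) = 0.0054.
The prior-weighted likelihoods are 1/5 · 0.0039062 = 0.00078125, 4/5 · 0.0054 = 0.00432; summing to 0.0051012.
Hence P(box A | data) = (0.00078125) / (0.0051012) = 0.15315.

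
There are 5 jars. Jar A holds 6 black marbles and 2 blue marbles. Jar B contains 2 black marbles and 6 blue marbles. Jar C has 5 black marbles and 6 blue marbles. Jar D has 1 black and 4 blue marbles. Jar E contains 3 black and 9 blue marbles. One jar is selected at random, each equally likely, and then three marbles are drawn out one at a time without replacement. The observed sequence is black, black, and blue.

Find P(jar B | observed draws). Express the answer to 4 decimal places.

0.0949

Compute the likelihood of the observed sequence for each case: P(data | jar A) = (6/8)(5/7)(2/6) = 0.17857; P(data | jar B) = (2/8)(1/7)(6/6) = 0.035714; P(data | jar C) = (5/11)(4/10)(6/9) = 0.12121; P(data | jar D) = (1/5)(0/4) = 0; P(data | jar E) = (3/12)(2/11)(9/10) = 0.040909.
The prior-weighted likelihoods are 1/5 · 0.17857 = 0.035714, 1/5 · 0.035714 = 0.0071429, 1/5 · 0.12121 = 0.024242, 1/5 · 0 = 0, 1/5 · 0.040909 = 0.0081818; these sum to 0.075281.
Hence P(jar B | data) = (0.0071429) / (0.075281) = 0.094882.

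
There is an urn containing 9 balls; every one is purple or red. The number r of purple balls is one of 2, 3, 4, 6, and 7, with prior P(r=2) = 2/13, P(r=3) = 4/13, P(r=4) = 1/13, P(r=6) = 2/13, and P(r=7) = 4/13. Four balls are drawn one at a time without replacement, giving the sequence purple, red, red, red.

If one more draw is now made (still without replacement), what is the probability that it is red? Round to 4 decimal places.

0.6296

For each hypothesis, P(data | H) works out to: P(data | r = 2) = (2/9)(7/8)(6/7)(5/6) = 5/36; P(data | r = 3) = (3/9)(6/8)(5/7)(4/6) = 5/42; P(data | r = 4) = (4/9)(5/8)(4/7)(3/6) = 5/63; P(data | r = 6) = (6/9)(3/8)(2/7)(1/6) = 1/84; P(data | r = 7) = (7/9)(2/8)(1/7)(0/6) = 0.
Multiplying each by its prior: 2/13 · 5/36 = 5/234, 4/13 · 5/42 = 10/273, 1/13 · 5/63 = 5/819, 2/13 · 1/84 = 1/546, 4/13 · 0 = 0; with total 6/91.
Normalising, the posterior is P(r = 2 | data) = 35/108, P(r = 3 | data) = 5/9, P(r = 4 | data) = 5/54, P(r = 6 | data) = 1/36, P(r = 7 | data) = 0.
Averaging over the posterior, P(red next | data) = (4/5)(35/108) + (3/5)(5/9) + (2/5)(5/54) + (0)(1/36) = 17/27.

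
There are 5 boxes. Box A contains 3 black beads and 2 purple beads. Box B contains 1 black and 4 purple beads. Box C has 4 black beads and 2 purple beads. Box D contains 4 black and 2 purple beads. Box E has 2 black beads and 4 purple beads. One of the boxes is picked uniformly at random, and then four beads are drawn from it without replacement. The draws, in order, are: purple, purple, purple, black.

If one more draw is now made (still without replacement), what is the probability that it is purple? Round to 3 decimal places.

Compute the likelihood of the observed sequence for each case: P(data | box A) = (2/5)(1/4)(0/3) = 0; P(data | box B) = (4/5)(3/4)(2/3)(1/2) = 1/5; P(data | box C) = (2/6)(1/5)(0/4) = 0; P(data | box D) = (2/6)(1/5)(0/4) = 0; P(data | box E) = (4/6)(3/5)(2/4)(2/3) = 2/15.
Multiplying each by its prior: 1/5 · 0 = 0, 1/5 · 1/5 = 1/25, 1/5 · 0 = 0, 1/5 · 0 = 0, 1/5 · 2/15 = 2/75; with total 1/15.
Normalising, the posterior is P(box A | data) = 0, P(box B | data) = 3/5, P(box C | data) = 0, P(box D | data) = 0, P(box E | data) = 2/5.
So P(purple next | data) = Σ P(purple next | H) P(H | data) = (1)(3/5) + (1/2)(2/5) = 4/5.

0.800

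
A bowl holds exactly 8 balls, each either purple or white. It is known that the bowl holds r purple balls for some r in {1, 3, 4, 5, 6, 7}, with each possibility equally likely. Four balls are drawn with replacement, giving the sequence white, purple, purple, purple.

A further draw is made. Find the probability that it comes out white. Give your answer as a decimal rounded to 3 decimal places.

The likelihood of the observed sequence under each hypothesis: P(data | r = 1) = (7/8)(1/8)(1/8)(1/8) = 0.001709; P(data | r = 3) = (5/8)(3/8)(3/8)(3/8) = 0.032959; P(data | r = 4) = (4/8)(4/8)(4/8)(4/8) = 0.0625; P(data | r = 5) = (3/8)(5/8)(5/8)(5/8) = 0.091553; P(data | r = 6) = (2/8)(6/8)(6/8)(6/8) = 0.10547; P(data | r = 7) = (1/8)(7/8)(7/8)(7/8) = 0.08374.
The prior-weighted likelihoods are 1/6 · 0.001709 = 0.00028483, 1/6 · 0.032959 = 0.0054932, 1/6 · 0.0625 = 0.010417, 1/6 · 0.091553 = 0.015259, 1/6 · 0.10547 = 0.017578, 1/6 · 0.08374 = 0.013957; these sum to 0.062988.
Normalising, the posterior is P(r = 1 | data) = 0.004522, P(r = 3 | data) = 0.087209, P(r = 4 | data) = 0.16537, P(r = 5 | data) = 0.24225, P(r = 6 | data) = 0.27907, P(r = 7 | data) = 0.22158.
So P(white next | data) = Σ P(white next | H) P(H | data) = (7/8)(0.004522) + (5/8)(0.087209) + (1/2)(0.16537) + (3/8)(0.24225) + (1/4)(0.27907) + (1/8)(0.22158) = 0.32946.

0.329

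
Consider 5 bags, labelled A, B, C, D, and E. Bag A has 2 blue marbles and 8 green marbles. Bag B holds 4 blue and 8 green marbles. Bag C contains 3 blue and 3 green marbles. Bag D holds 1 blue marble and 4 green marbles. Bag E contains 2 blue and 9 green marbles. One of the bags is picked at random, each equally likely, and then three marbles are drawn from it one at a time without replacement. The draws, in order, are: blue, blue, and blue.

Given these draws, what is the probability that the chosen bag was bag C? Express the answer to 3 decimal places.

0.733

Under each hypothesis, the probability of the observed sequence is: P(data | bag A) = (2/10)(1/9)(0/8) = 0; P(data | bag B) = (4/12)(3/11)(2/10) = 1/55; P(data | bag C) = (3/6)(2/5)(1/4) = 1/20; P(data | bag D) = (1/5)(0/4) = 0; P(data | bag E) = (2/11)(1/10)(0/9) = 0.
Multiplying each by its prior: 1/5 · 0 = 0, 1/5 · 1/55 = 1/275, 1/5 · 1/20 = 1/100, 1/5 · 0 = 0, 1/5 · 0 = 0; these sum to 3/220.
By Bayes' rule, P(bag C | data) = (1/100) / (3/220) = 11/15.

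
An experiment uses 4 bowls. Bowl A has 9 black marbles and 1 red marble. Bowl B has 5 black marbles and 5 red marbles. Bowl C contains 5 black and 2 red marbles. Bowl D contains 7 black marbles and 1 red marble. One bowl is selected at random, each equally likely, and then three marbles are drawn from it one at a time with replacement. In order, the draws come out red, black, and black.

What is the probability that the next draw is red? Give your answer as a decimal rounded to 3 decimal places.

The likelihood of the observed sequence under each hypothesis: P(data | bowl A) = (1/10)(9/10)(9/10) = 0.081; P(data | bowl B) = (5/10)(5/10)(5/10) = 0.125; P(data | bowl C) = (2/7)(5/7)(5/7) = 0.14577; P(data | bowl D) = (1/8)(7/8)(7/8) = 0.095703.
Multiplying each by its prior: 1/4 · 0.081 = 0.02025, 1/4 · 0.125 = 0.03125, 1/4 · 0.14577 = 0.036443, 1/4 · 0.095703 = 0.023926; summing to 0.11187.
Normalising, the posterior is P(bowl A | data) = 0.18102, P(bowl B | data) = 0.27934, P(bowl C | data) = 0.32577, P(bowl D | data) = 0.21387.
So P(red next | data) = Σ P(red next | H) P(H | data) = (1/10)(0.18102) + (1/2)(0.27934) + (2/7)(0.32577) + (1/8)(0.21387) = 0.27758.

0.278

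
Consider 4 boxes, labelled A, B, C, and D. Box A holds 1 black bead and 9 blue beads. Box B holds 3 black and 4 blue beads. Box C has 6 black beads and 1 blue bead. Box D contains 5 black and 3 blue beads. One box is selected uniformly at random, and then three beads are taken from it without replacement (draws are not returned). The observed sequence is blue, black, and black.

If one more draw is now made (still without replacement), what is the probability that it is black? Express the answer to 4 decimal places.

For each hypothesis, P(data | H) works out to: P(data | box A) = (9/10)(1/9)(0/8) = 0; P(data | box B) = (4/7)(3/6)(2/5) = 4/35; P(data | box C) = (1/7)(6/6)(5/5) = 1/7; P(data | box D) = (3/8)(5/7)(4/6) = 5/28.
The prior-weighted likelihoods are 1/4 · 0 = 0, 1/4 · 4/35 = 1/35, 1/4 · 1/7 = 1/28, 1/4 · 5/28 = 5/112; summing to 61/560.
Dividing through by the total gives posterior P(box A | data) = 0, P(box B | data) = 16/61, P(box C | data) = 20/61, P(box D | data) = 25/61.
The predictive probability is P(black next | data) = (1/4)(16/61) + (1)(20/61) + (3/5)(25/61) = 39/61.

0.6393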